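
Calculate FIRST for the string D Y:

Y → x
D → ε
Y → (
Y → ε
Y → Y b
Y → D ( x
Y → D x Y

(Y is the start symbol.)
{ '(', 'b', 'x', ε }

FIRST sets of the non-terminals involved (from the grammar, by fixed-point iteration):
  FIRST(D) = { ε }
  FIRST(Y) = { '(', 'b', 'x', ε }

To compute FIRST(D Y), process the symbols left to right:
Symbol D is a non-terminal. Add FIRST(D) \ {ε} = { }
D is nullable (ε ∈ FIRST(D)), continue to the next symbol.
Symbol Y is a non-terminal. Add FIRST(Y) \ {ε} = { '(', 'b', 'x' }
Y is nullable (ε ∈ FIRST(Y)), continue to the next symbol.
All symbols are nullable, so ε is in the result.
FIRST(D Y) = { '(', 'b', 'x', ε }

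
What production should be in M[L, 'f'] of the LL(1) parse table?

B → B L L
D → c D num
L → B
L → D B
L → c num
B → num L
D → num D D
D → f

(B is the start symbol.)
L → D B

To find M[L, 'f'], we find productions for L where 'f' is in the predict set (PREDICT(N → α) = (FIRST(α) \ {ε}) ∪ (FOLLOW(N) if α ⇒* ε)).

Relevant sets:
  FIRST(B) = { 'num' }
  FIRST(D) = { 'c', 'f', 'num' }

L → B: PREDICT = { 'num' }
L → D B: PREDICT = { 'c', 'f', 'num' }
  'f' is in predict set, so this production goes in M[L, 'f']
L → c num: PREDICT = { 'c' }

M[L, 'f'] = L → D B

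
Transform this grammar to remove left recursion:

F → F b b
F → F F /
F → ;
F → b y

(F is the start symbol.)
F is directly left-recursive. The standard transformation for
  A → A α₁ | ... | A α_m | β₁ | ... | β_n
is
  A  → β₁ A' | ... | β_n A'
  A' → α₁ A' | ... | α_m A' | ε

F → ; becomes F → ; F'
F → b y becomes F → b y F'
F → F b b becomes F' → b b F'
F → F F / becomes F' → F / F'
Add F' → ε

Resulting grammar:
F → ; F'
F → b y F'
F' → b b F'
F' → F / F'
F' → ε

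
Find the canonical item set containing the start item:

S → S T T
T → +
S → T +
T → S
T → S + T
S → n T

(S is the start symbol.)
{ [S → . S T T], [S → . T +], [S → . n T], [S' → . S], [T → . +], [T → . S + T], [T → . S] }

First, augment the grammar with S' → S
I₀ = CLOSURE({ [S' → . S] }):
  [S' → . S] has the dot before S: add [S → . S T T], [S → . T +], [S → . n T]
  [S → . T +] has the dot before T: add [T → . +], [T → . S], [T → . S + T]
No further items can be added.

I₀ = { [S → . S T T], [S → . T +], [S → . n T], [S' → . S], [T → . +], [T → . S + T], [T → . S] }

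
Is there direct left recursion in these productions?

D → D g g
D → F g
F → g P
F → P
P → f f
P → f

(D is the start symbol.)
D → D g g: LEFT RECURSIVE (starts with D)
D → F g: starts with F
F → g P: starts with g
F → P: starts with P
P → f f: starts with f
P → f: starts with f

The grammar has direct left recursion on: D.

Answer: Yes, D is left-recursive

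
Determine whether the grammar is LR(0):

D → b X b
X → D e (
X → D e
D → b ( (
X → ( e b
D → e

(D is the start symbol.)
No. Shift-reduce conflict between [X → D e .] and [X → D e . (]

A grammar is LR(0) if no state in the canonical LR(0) collection has:
  - both a shift item (dot before a terminal) and a complete item (shift-reduce conflict), or
  - two or more complete items (reduce-reduce conflict; the accept item [D' → D .] counts as a complete item here).

Augment with D' → D and build the canonical LR(0) collection (I0 = CLOSURE({[D' → . D]}), then GOTO on every symbol after a dot until no new states appear). It has 13 states:
  I0: { [D → . b ( (], [D → . b X b], [D → . e], [D' → . D] }  — shift
  I1: { [D' → D .] }  — accept
  I2: { [D → . b ( (], [D → . b X b], [D → . e], [D → b . ( (], [D → b . X b], [X → . ( e b], [X → . D e (], [X → . D e] }  — shift
  I3: { [D → e .] }  — reduce
  I4: { [D → b ( . (], [X → ( . e b] }  — shift
  I5: { [X → D . e (], [X → D . e] }  — shift
  I6: { [D → b X . b] }  — shift
  I7: { [D → b X b .] }  — reduce
  I8: { [X → D e . (], [X → D e .] }  — shift, reduce
  I9: { [X → D e ( .] }  — reduce
  I10: { [D → b ( ( .] }  — reduce
  I11: { [X → ( e . b] }  — shift
  I12: { [X → ( e b .] }  — reduce

Conflict in state I8:
  Shift-reduce conflict between [X → D e .] and [X → D e . (]
So the grammar is NOT LR(0).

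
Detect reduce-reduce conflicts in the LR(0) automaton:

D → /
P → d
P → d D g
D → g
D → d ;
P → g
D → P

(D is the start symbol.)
Yes — I5: [D → g .] vs [P → g .]

A reduce-reduce conflict occurs when an LR(0) state has two complete items [A → α .] and [B → β .] — both call for a reduction, and with no lookahead the parser cannot choose between them.

Augment with D' → D and build the canonical LR(0) collection (I0 = CLOSURE({[D' → . D]}), then GOTO on every symbol after a dot until no new states appear). It has 9 states:
  I0: { [D → . /], [D → . P], [D → . d ;], [D → . g], [D' → . D], [P → . d D g], [P → . d], [P → . g] }  — shift
  I1: { [D → / .] }  — reduce
  I2: { [D' → D .] }  — accept
  I3: { [D → P .] }  — reduce
  I4: { [D → . /], [D → . P], [D → . d ;], [D → . g], [D → d . ;], [P → . d D g], [P → . d], [P → . g], [P → d . D g], [P → d .] }  — shift, reduce
  I5: { [D → g .], [P → g .] }  — 2 reduces
  I6: { [D → d ; .] }  — reduce
  I7: { [P → d D . g] }  — shift
  I8: { [P → d D g .] }  — reduce

I5 contains complete items [D → g .], [P → g .] — reduce-reduce conflict.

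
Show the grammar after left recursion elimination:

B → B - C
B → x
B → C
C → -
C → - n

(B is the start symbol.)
B is directly left-recursive. The standard transformation for
  A → A α₁ | ... | A α_m | β₁ | ... | β_n
is
  A  → β₁ A' | ... | β_n A'
  A' → α₁ A' | ... | α_m A' | ε

B → x becomes B → x B'
B → C becomes B → C B'
B → B - C becomes B' → - C B'
Add B' → ε

Productions for other non-terminals are unchanged:
  C → -
  C → - n

Resulting grammar:
B → x B'
B → C B'
B' → - C B'
B' → ε
C → -
C → - n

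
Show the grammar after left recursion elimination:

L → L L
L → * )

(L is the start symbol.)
L → * ) L'
L' → L L'
L' → ε

L is directly left-recursive. The standard transformation for
  A → A α₁ | ... | A α_m | β₁ | ... | β_n
is
  A  → β₁ A' | ... | β_n A'
  A' → α₁ A' | ... | α_m A' | ε

L → * ) becomes L → * ) L'
L → L L becomes L' → L L'
Add L' → ε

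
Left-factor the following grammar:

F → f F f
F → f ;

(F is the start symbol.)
F → f F'
F' → F f
F' → ;

Left-factoring transforms A → αβ₁ | αβ₂ into A → αA' and A' → β₁ | β₂
(α is the longest common prefix among the alternatives). Repeat until
no nonterminal has two alternatives with a common prefix.

Round 1: F has alternatives sharing prefix 'f'. Introduce F': F → f F'
  Add: F' → F f
  Add: F' → ;

No remaining common prefixes — done.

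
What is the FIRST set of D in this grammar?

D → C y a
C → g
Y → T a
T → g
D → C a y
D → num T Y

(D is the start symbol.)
{ 'g', 'num' }

FIRST sets of the other non-terminals involved (by the same procedure, iterated to a fixed point):
  FIRST(C) = { 'g' }

From D → C y a:
  - C is a non-terminal: add FIRST(C) \ {ε} = { 'g' }
    C is not nullable, so stop
From D → C a y:
  - C is a non-terminal: add FIRST(C) \ {ε} = { 'g' }
    C is not nullable, so stop
From D → num T Y:
  - num is a terminal: add 'num' and stop

Collecting: FIRST(D) = { 'g', 'num' }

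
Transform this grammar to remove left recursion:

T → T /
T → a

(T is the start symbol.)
T → a T'
T' → / T'
T' → ε

T is directly left-recursive. The standard transformation for
  A → A α₁ | ... | A α_m | β₁ | ... | β_n
is
  A  → β₁ A' | ... | β_n A'
  A' → α₁ A' | ... | α_m A' | ε

T → a becomes T → a T'
T → T / becomes T' → / T'
Add T' → ε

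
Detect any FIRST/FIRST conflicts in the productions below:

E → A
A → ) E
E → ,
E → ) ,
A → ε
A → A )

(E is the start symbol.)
Yes. E → A / E → ')' ',' on { ')' }; A → ')' E / A → A ')' on { ')' }

A FIRST/FIRST conflict occurs when two productions N → α and N → β for the same non-terminal have FIRST(α) ∩ FIRST(β) ≠ ∅ (with ε ∈ FIRST of a nullable right-hand side, so two nullable alternatives also conflict).

FIRST sets of the non-terminals at (or reachable through a nullable prefix from) the front of some alternative:
  FIRST(A) = { ')', ε }

Productions for E:
  E → A: FIRST = { ')', ε }
  E → ,: FIRST = { ',' }
  E → ) ,: FIRST = { ')' }
Productions for A:
  A → ) E: FIRST = { ')' }
  A → ε: FIRST = { ε }
  A → A ): FIRST = { ')' }

Conflict for E: E → A and E → ) ,
  Overlap: { ')' }
Conflict for A: A → ) E and A → A )
  Overlap: { ')' }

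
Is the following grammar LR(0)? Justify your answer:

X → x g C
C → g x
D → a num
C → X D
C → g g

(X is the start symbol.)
A grammar is LR(0) if no state in the canonical LR(0) collection has:
  - both a shift item (dot before a terminal) and a complete item (shift-reduce conflict), or
  - two or more complete items (reduce-reduce conflict; the accept item [X' → X .] counts as a complete item here).

Augment with X' → X and build the canonical LR(0) collection (I0 = CLOSURE({[X' → . X]}), then GOTO on every symbol after a dot until no new states appear). It has 12 states:
  I0: { [X → . x g C], [X' → . X] }  — shift
  I1: { [X' → X .] }  — accept
  I2: { [X → x . g C] }  — shift
  I3: { [C → . X D], [C → . g g], [C → . g x], [X → . x g C], [X → x g . C] }  — shift
  I4: { [X → x g C .] }  — reduce
  I5: { [C → X . D], [D → . a num] }  — shift
  I6: { [C → g . g], [C → g . x] }  — shift
  I7: { [C → g g .] }  — reduce
  I8: { [C → g x .] }  — reduce
  I9: { [C → X D .] }  — reduce
  I10: { [D → a . num] }  — shift
  I11: { [D → a num .] }  — reduce

Every state is either a pure shift/goto state or contains exactly one complete item and nothing to shift — no conflicts. The grammar is LR(0).

Answer: Yes, the grammar is LR(0)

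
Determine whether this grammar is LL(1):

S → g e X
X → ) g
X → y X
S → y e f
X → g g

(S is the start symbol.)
Yes, the grammar is LL(1).

A grammar is LL(1) if for each non-terminal N with multiple productions, the predict sets of those productions are pairwise disjoint, where PREDICT(N → α) = (FIRST(α) \ {ε}) ∪ (FOLLOW(N) if α ⇒* ε).

For S:
  PREDICT(S → g e X) = { 'g' }
  PREDICT(S → y e f) = { 'y' }
For X:
  PREDICT(X → ')' g) = { ')' }
  PREDICT(X → y X) = { 'y' }
  PREDICT(X → g g) = { 'g' }

All predict sets are disjoint. The grammar IS LL(1).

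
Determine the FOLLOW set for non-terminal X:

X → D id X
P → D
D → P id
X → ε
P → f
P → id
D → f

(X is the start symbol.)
{ $ }

To compute FOLLOW(X), find every occurrence of X on a right-hand side N → α X β: add FIRST(β) \ {ε}, and if β is empty or nullable also add FOLLOW(N). Iterate to a fixed point.

X is the start symbol, so $ ∈ FOLLOW(X).
In X → D id X: X is at the end; this adds FOLLOW(X) to itself — nothing new

Taking the union: FOLLOW(X) = { $ }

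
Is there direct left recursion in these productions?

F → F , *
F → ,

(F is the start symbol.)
Yes, F is left-recursive

Direct left recursion occurs when N → N α for some non-terminal N (the right-hand side begins with the left-hand side itself).

F → F , *: LEFT RECURSIVE (starts with F)
F → ,: starts with ','

The grammar has direct left recursion on: F.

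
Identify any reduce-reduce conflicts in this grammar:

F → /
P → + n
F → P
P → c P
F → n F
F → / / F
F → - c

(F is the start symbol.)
No reduce-reduce conflicts

A reduce-reduce conflict occurs when an LR(0) state has two complete items [A → α .] and [B → β .] — both call for a reduction, and with no lookahead the parser cannot choose between them.

Augment with F' → F and build the canonical LR(0) collection (I0 = CLOSURE({[F' → . F]}), then GOTO on every symbol after a dot until no new states appear). It has 14 states:
  I0: { [F → . - c], [F → . / / F], [F → . /], [F → . P], [F → . n F], [F' → . F], [P → . + n], [P → . c P] }  — shift
  I1: { [P → + . n] }  — shift
  I2: { [F → - . c] }  — shift
  I3: { [F → / . / F], [F → / .] }  — shift, reduce
  I4: { [F' → F .] }  — accept
  I5: { [F → P .] }  — reduce
  I6: { [P → . + n], [P → . c P], [P → c . P] }  — shift
  I7: { [F → . - c], [F → . / / F], [F → . /], [F → . P], [F → . n F], [F → n . F], [P → . + n], [P → . c P] }  — shift
  I8: { [F → n F .] }  — reduce
  I9: { [P → c P .] }  — reduce
  I10: { [F → . - c], [F → . / / F], [F → . /], [F → . P], [F → . n F], [F → / / . F], [P → . + n], [P → . c P] }  — shift
  I11: { [F → / / F .] }  — reduce
  I12: { [F → - c .] }  — reduce
  I13: { [P → + n .] }  — reduce

No state contains more than one complete item.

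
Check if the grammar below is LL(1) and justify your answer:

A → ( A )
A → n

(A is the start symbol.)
A grammar is LL(1) if for each non-terminal N with multiple productions, the predict sets of those productions are pairwise disjoint, where PREDICT(N → α) = (FIRST(α) \ {ε}) ∪ (FOLLOW(N) if α ⇒* ε).

For A:
  PREDICT(A → '(' A ')') = { '(' }
  PREDICT(A → n) = { 'n' }

All predict sets are disjoint. The grammar IS LL(1).

Answer: Yes, the grammar is LL(1).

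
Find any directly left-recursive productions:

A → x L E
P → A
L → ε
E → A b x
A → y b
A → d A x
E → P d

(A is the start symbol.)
A → x L E: starts with x
P → A: starts with A
L → ε: starts with ε
E → A b x: starts with A
A → y b: starts with y
A → d A x: starts with d
E → P d: starts with P

No direct left recursion found.

Answer: No direct left recursion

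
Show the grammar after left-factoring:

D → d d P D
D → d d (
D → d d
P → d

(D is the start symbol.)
D → d d D'
D' → P D
D' → (
D' → ε
P → d

Left-factoring transforms A → αβ₁ | αβ₂ into A → αA' and A' → β₁ | β₂
(α is the longest common prefix among the alternatives). Repeat until
no nonterminal has two alternatives with a common prefix.

Round 1: D has alternatives sharing prefix 'd d'. Introduce D': D → d d D'
  Add: D' → P D
  Add: D' → (
  Add: D' → ε

No remaining common prefixes — done.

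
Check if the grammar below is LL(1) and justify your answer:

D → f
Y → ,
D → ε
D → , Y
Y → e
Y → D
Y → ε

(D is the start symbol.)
No. Predict set conflict for Y: { ',' }

A grammar is LL(1) if for each non-terminal N with multiple productions, the predict sets of those productions are pairwise disjoint, where PREDICT(N → α) = (FIRST(α) \ {ε}) ∪ (FOLLOW(N) if α ⇒* ε).

Relevant sets:
  FIRST(D) = { ',', 'f', ε }
  FOLLOW(D) = { $ }
  FOLLOW(Y) = { $ }

For D:
  PREDICT(D → f) = { 'f' }
  PREDICT(D → ε) = { $ }
  PREDICT(D → ',' Y) = { ',' }
For Y:
  PREDICT(Y → ',') = { ',' }
  PREDICT(Y → e) = { 'e' }
  PREDICT(Y → D) = { $, ',', 'f' }
  PREDICT(Y → ε) = { $ }

Conflict found: Predict set conflict for Y: { ',' }
The grammar is NOT LL(1).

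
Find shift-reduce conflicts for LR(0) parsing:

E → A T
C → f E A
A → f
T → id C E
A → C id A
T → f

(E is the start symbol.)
Yes — I4: [A → f .] vs [A → . f]

Augment with E' → E and build the canonical LR(0) collection (I0 = CLOSURE({[E' → . E]}), then GOTO on every symbol after a dot until no new states appear). It has 15 states:
  I0: { [A → . C id A], [A → . f], [C → . f E A], [E → . A T], [E' → . E] }  — shift
  I1: { [E → A . T], [T → . f], [T → . id C E] }  — shift
  I2: { [A → C . id A] }  — shift
  I3: { [E' → E .] }  — accept
  I4: { [A → . C id A], [A → . f], [A → f .], [C → . f E A], [C → f . E A], [E → . A T] }  — shift, reduce
  I5: { [A → . C id A], [A → . f], [C → . f E A], [C → f E . A] }  — shift
  I6: { [C → f E A .] }  — reduce
  I7: { [A → . C id A], [A → . f], [A → C id . A], [C → . f E A] }  — shift
  I8: { [A → C id A .] }  — reduce
  I9: { [E → A T .] }  — reduce
  I10: { [T → f .] }  — reduce
  I11: { [C → . f E A], [T → id . C E] }  — shift
  I12: { [A → . C id A], [A → . f], [C → . f E A], [E → . A T], [T → id C . E] }  — shift
  I13: { [A → . C id A], [A → . f], [C → . f E A], [C → f . E A], [E → . A T] }  — shift
  I14: { [T → id C E .] }  — reduce

I4 contains reduce item [A → f .] and shift items [A → . f], [C → . f E A] — shift-reduce conflict.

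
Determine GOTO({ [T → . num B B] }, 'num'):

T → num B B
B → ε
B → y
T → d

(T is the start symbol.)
GOTO(I, 'num') = CLOSURE({ [A → αX.β] : [A → α.Xβ] ∈ I, X = 'num' })

Items with dot before 'num', with the dot advanced:
  [T → . num B B] → [T → num . B B]
Closure of the advanced items:
  [T → num . B B] has the dot before B: add [B → .], [B → . y]

GOTO = { [B → . y], [B → .], [T → num . B B] }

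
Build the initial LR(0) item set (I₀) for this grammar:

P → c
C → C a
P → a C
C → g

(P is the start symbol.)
{ [P → . a C], [P → . c], [P' → . P] }

First, augment the grammar with P' → P
I₀ = CLOSURE({ [P' → . P] }):
  [P' → . P] has the dot before P: add [P → . c], [P → . a C]
No further items can be added.

I₀ = { [P → . a C], [P → . c], [P' → . P] }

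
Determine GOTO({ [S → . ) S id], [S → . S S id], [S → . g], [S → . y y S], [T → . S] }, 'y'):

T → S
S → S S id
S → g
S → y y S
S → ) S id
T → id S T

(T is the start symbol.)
GOTO(I, 'y') = CLOSURE({ [A → αX.β] : [A → α.Xβ] ∈ I, X = 'y' })

Items with dot before 'y', with the dot advanced:
  [S → . y y S] → [S → y . y S]
Closure adds nothing (no advanced item has the dot before a non-terminal).

GOTO = { [S → y . y S] }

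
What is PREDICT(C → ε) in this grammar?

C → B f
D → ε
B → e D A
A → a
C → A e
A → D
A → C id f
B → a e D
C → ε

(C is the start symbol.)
{ $, 'id' }

PREDICT(C → ε) = (FIRST(RHS) \ {ε}) ∪ (FOLLOW(C) if ε ∈ FIRST(RHS), i.e. RHS ⇒* ε)
The right-hand side is ε (FIRST(ε) = { ε }), so the predict set is FOLLOW(C) = { $, 'id' }
PREDICT(C → ε) = { $, 'id' }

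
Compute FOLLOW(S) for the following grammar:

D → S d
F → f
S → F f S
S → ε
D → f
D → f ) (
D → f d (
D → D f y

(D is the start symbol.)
In D → S d: S is followed by d, add FIRST(d) \ {ε} = { 'd' }
In S → F f S: S is at the end; this adds FOLLOW(S) to itself — nothing new

Taking the union: FOLLOW(S) = { 'd' }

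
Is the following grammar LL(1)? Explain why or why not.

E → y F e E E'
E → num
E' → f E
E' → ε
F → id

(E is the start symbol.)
No. Predict set conflict for E': { 'f' }

Relevant sets:
  FOLLOW(E') = { $, 'f' }

For E:
  PREDICT(E → y F e E E') = { 'y' }
  PREDICT(E → num) = { 'num' }
For E':
  PREDICT(E' → f E) = { 'f' }
  PREDICT(E' → ε) = { $, 'f' }
F has a single production, so nothing to check there.

Conflict found: Predict set conflict for E': { 'f' }
The grammar is NOT LL(1).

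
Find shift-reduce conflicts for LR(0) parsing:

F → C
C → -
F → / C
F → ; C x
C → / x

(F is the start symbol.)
No shift-reduce conflicts

A shift-reduce conflict occurs when an LR(0) state has both:
  - a complete (reduce) item [A → α .] (dot at the end), and
  - a shift item [B → β . c γ] (dot before a terminal).

Augment with F' → F and build the canonical LR(0) collection (I0 = CLOSURE({[F' → . F]}), then GOTO on every symbol after a dot until no new states appear). It has 11 states:
  I0: { [C → . -], [C → . / x], [F → . / C], [F → . ; C x], [F → . C], [F' → . F] }  — shift
  I1: { [C → - .] }  — reduce
  I2: { [C → . -], [C → . / x], [C → / . x], [F → / . C] }  — shift
  I3: { [C → . -], [C → . / x], [F → ; . C x] }  — shift
  I4: { [F → C .] }  — reduce
  I5: { [F' → F .] }  — accept
  I6: { [C → / . x] }  — shift
  I7: { [F → ; C . x] }  — shift
  I8: { [F → ; C x .] }  — reduce
  I9: { [C → / x .] }  — reduce
  I10: { [F → / C .] }  — reduce

No state contains both a complete item and a shift item.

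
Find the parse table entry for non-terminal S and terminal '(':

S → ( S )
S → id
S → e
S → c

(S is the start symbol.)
S → ( S )

To find M[S, '('], we find productions for S where '(' is in the predict set (PREDICT(N → α) = (FIRST(α) \ {ε}) ∪ (FOLLOW(N) if α ⇒* ε)).

S → ( S ): PREDICT = { '(' }
  '(' is in predict set, so this production goes in M[S, '(']
S → id: PREDICT = { 'id' }
S → e: PREDICT = { 'e' }
S → c: PREDICT = { 'c' }

M[S, '('] = S → ( S )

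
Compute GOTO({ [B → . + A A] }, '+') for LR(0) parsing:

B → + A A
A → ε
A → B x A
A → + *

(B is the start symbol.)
{ [A → . + *], [A → . B x A], [A → .], [B → + . A A], [B → . + A A] }

GOTO(I, '+') = CLOSURE({ [A → αX.β] : [A → α.Xβ] ∈ I, X = '+' })

Items with dot before '+', with the dot advanced:
  [B → . + A A] → [B → + . A A]
Closure of the advanced items:
  [B → + . A A] has the dot before A: add [A → .], [A → . B x A], [A → . + *]
  [A → . B x A] has the dot before B: add [B → . + A A]

GOTO = { [A → . + *], [A → . B x A], [A → .], [B → + . A A], [B → . + A A] }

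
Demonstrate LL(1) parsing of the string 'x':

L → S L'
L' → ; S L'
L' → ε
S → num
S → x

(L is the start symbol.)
Stack is shown with the top on the left.

Stack   Input  Action
---------------------
L $     x $    output L → S L'
S L' $  x $    output S → x
x L' $  x $    match 'x'
L' $    $      output L' → ε
$       $      accept

The string is accepted.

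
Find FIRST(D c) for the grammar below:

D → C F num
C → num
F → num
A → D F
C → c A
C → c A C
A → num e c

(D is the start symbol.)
FIRST sets of the non-terminals involved (from the grammar, by fixed-point iteration):
  FIRST(D) = { 'c', 'num' }

To compute FIRST(D c), process the symbols left to right:
Symbol D is a non-terminal. Add FIRST(D) \ {ε} = { 'c', 'num' }
D is not nullable (ε ∉ FIRST(D)), so stop here.
FIRST(D c) = { 'c', 'num' }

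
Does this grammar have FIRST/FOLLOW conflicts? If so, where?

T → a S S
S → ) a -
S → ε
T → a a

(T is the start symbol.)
Nullable non-terminals: S.

S: nullable alternative(s) S → ε; FOLLOW(S) = { $, ')' }
  S → ) a -: FIRST \ {ε} = { ')' } — overlaps FOLLOW(S) on { ')' }: CONFLICT
  S → ε: FIRST \ {ε} = { } — this is the only nullable alternative, skip

T has no nullable alternative, so no FIRST/FOLLOW check is needed there.

So the grammar has 1 FIRST/FOLLOW conflict (marked CONFLICT above).

Answer: Yes. S → ')' a '-' with FOLLOW(S) on { ')' }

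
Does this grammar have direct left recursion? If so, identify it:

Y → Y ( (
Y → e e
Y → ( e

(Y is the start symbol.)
Yes, Y is left-recursive

Direct left recursion occurs when N → N α for some non-terminal N (the right-hand side begins with the left-hand side itself).

Y → Y ( (: LEFT RECURSIVE (starts with Y)
Y → e e: starts with e
Y → ( e: starts with '('

The grammar has direct left recursion on: Y.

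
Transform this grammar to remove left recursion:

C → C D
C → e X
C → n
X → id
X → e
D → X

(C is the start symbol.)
C → e X C'
C → n C'
C' → D C'
C' → ε
X → id
X → e
D → X

C is directly left-recursive. The standard transformation for
  A → A α₁ | ... | A α_m | β₁ | ... | β_n
is
  A  → β₁ A' | ... | β_n A'
  A' → α₁ A' | ... | α_m A' | ε

C → e X becomes C → e X C'
C → n becomes C → n C'
C → C D becomes C' → D C'
Add C' → ε

Productions for other non-terminals are unchanged:
  X → id
  X → e
  D → X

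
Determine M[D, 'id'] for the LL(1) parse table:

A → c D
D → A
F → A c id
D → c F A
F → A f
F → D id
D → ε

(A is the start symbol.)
D → ε

To find M[D, 'id'], we find productions for D where 'id' is in the predict set (PREDICT(N → α) = (FIRST(α) \ {ε}) ∪ (FOLLOW(N) if α ⇒* ε)).

Relevant sets:
  FIRST(A) = { 'c' }
  FOLLOW(D) = { $, 'c', 'f', 'id' }

D → A: PREDICT = { 'c' }
D → c F A: PREDICT = { 'c' }
D → ε: PREDICT = { $, 'c', 'f', 'id' }
  'id' is in predict set, so this production goes in M[D, 'id']

M[D, 'id'] = D → ε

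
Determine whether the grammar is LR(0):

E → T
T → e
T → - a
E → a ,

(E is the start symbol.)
A grammar is LR(0) if no state in the canonical LR(0) collection has:
  - both a shift item (dot before a terminal) and a complete item (shift-reduce conflict), or
  - two or more complete items (reduce-reduce conflict; the accept item [E' → E .] counts as a complete item here).

Augment with E' → E and build the canonical LR(0) collection (I0 = CLOSURE({[E' → . E]}), then GOTO on every symbol after a dot until no new states appear). It has 8 states:
  I0: { [E → . T], [E → . a ,], [E' → . E], [T → . - a], [T → . e] }  — shift
  I1: { [T → - . a] }  — shift
  I2: { [E' → E .] }  — accept
  I3: { [E → T .] }  — reduce
  I4: { [E → a . ,] }  — shift
  I5: { [T → e .] }  — reduce
  I6: { [E → a , .] }  — reduce
  I7: { [T → - a .] }  — reduce

Every state is either a pure shift/goto state or contains exactly one complete item and nothing to shift — no conflicts. The grammar is LR(0).

Answer: Yes, the grammar is LR(0)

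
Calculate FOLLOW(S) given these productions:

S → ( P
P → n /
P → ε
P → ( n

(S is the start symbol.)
S is the start symbol, so $ ∈ FOLLOW(S).
S does not occur on any right-hand side.

Taking the union: FOLLOW(S) = { $ }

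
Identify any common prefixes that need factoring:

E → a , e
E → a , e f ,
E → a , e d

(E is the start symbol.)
Left-factoring is needed when two productions for the same non-terminal
share a common prefix on the right-hand side.

Productions for E:
  E → a , e
  E → a , e f ,
  E → a , e d

Found common prefix 'a , e' in productions for E

Answer: Yes, E has productions with common prefix 'a , e'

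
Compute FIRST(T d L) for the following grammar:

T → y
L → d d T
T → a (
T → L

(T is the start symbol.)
FIRST sets of the non-terminals involved (from the grammar, by fixed-point iteration):
  FIRST(T) = { 'a', 'd', 'y' }

To compute FIRST(T d L), process the symbols left to right:
Symbol T is a non-terminal. Add FIRST(T) \ {ε} = { 'a', 'd', 'y' }
T is not nullable (ε ∉ FIRST(T)), so stop here.
FIRST(T d L) = { 'a', 'd', 'y' }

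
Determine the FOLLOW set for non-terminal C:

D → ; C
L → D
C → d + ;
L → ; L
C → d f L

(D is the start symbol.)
{ $ }

To compute FOLLOW(C), find every occurrence of C on a right-hand side N → α C β: add FIRST(β) \ {ε}, and if β is empty or nullable also add FOLLOW(N). Iterate to a fixed point.

In D → ; C: C is at the end, add FOLLOW(D)

The FOLLOW sets referred to above (computed the same way, to a fixed point):
  FOLLOW(D) = { $ }

Taking the union: FOLLOW(C) = { $ }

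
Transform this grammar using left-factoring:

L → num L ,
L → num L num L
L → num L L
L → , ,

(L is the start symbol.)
Left-factoring transforms A → αβ₁ | αβ₂ into A → αA' and A' → β₁ | β₂
(α is the longest common prefix among the alternatives). Repeat until
no nonterminal has two alternatives with a common prefix.

Round 1: L has alternatives sharing prefix 'num L'. Introduce L': L → num L L'
  Add: L' → ,
  Add: L' → num L
  Add: L' → L

No remaining common prefixes — done.

Resulting grammar:
L → num L L'
L' → ,
L' → num L
L' → L
L → , ,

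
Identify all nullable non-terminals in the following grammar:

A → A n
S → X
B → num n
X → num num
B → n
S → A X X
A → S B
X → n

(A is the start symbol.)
A non-terminal is nullable if it can derive ε (the empty string): either it has an ε-production, or it has a production whose right-hand side consists entirely of nullable non-terminals.

There are no ε-productions, so no non-terminal can derive ε.
No non-terminals are nullable.

Answer: None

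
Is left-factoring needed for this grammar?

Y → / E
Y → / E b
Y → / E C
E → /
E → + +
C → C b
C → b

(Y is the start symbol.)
Left-factoring is needed when two productions for the same non-terminal
share a common prefix on the right-hand side.

Productions for Y:
  Y → / E
  Y → / E b
  Y → / E C
Productions for E:
  E → /
  E → + +
Productions for C:
  C → C b
  C → b

Found common prefix '/ E' in productions for Y

Answer: Yes, Y has productions with common prefix '/ E'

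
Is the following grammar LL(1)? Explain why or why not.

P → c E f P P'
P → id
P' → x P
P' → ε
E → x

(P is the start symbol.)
A grammar is LL(1) if for each non-terminal N with multiple productions, the predict sets of those productions are pairwise disjoint, where PREDICT(N → α) = (FIRST(α) \ {ε}) ∪ (FOLLOW(N) if α ⇒* ε).

Relevant sets:
  FOLLOW(P') = { $, 'x' }

For P:
  PREDICT(P → c E f P P') = { 'c' }
  PREDICT(P → id) = { 'id' }
For P':
  PREDICT(P' → x P) = { 'x' }
  PREDICT(P' → ε) = { $, 'x' }
E has a single production, so nothing to check there.

Conflict found: Predict set conflict for P': { 'x' }
The grammar is NOT LL(1).

Answer: No. Predict set conflict for P': { 'x' }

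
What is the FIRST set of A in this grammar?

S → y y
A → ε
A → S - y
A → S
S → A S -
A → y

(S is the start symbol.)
FIRST sets of the other non-terminals involved (by the same procedure, iterated to a fixed point):
  FIRST(S) = { 'y' }

From A → ε:
  - ε-production, so ε ∈ FIRST(A)
From A → S - y:
  - S is a non-terminal: add FIRST(S) \ {ε} = { 'y' }
    S is not nullable, so stop
From A → S:
  - S is a non-terminal: add FIRST(S) \ {ε} = { 'y' }
    S is not nullable, so stop
From A → y:
  - y is a terminal: add 'y' and stop

Collecting: FIRST(A) = { 'y', ε }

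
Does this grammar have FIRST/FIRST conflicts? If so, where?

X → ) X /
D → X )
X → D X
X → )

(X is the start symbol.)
Yes. X → ')' X '/' / X → D X on { ')' }; X → ')' X '/' / X → ')' on { ')' }; X → D X / X → ')' on { ')' }

A FIRST/FIRST conflict occurs when two productions N → α and N → β for the same non-terminal have FIRST(α) ∩ FIRST(β) ≠ ∅ (with ε ∈ FIRST of a nullable right-hand side, so two nullable alternatives also conflict).

FIRST sets of the non-terminals at (or reachable through a nullable prefix from) the front of some alternative:
  FIRST(D) = { ')' }

Productions for X:
  X → ) X /: FIRST = { ')' }
  X → D X: FIRST = { ')' }
  X → ): FIRST = { ')' }
D has only one production, so no FIRST/FIRST conflict is possible there.

Conflict for X: X → ) X / and X → D X
  Overlap: { ')' }
Conflict for X: X → ) X / and X → )
  Overlap: { ')' }
Conflict for X: X → D X and X → )
  Overlap: { ')' }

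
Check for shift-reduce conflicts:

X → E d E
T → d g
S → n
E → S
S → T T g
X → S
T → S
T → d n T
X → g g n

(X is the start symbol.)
A shift-reduce conflict occurs when an LR(0) state has both:
  - a complete (reduce) item [A → α .] (dot at the end), and
  - a shift item [B → β . c γ] (dot before a terminal).

Augment with X' → X and build the canonical LR(0) collection (I0 = CLOSURE({[X' → . X]}), then GOTO on every symbol after a dot until no new states appear). It has 19 states:
  I0: { [E → . S], [S → . T T g], [S → . n], [T → . S], [T → . d g], [T → . d n T], [X → . E d E], [X → . S], [X → . g g n], [X' → . X] }  — shift
  I1: { [X → E . d E] }  — shift
  I2: { [E → S .], [T → S .], [X → S .] }  — 3 reduces
  I3: { [S → . T T g], [S → . n], [S → T . T g], [T → . S], [T → . d g], [T → . d n T] }  — shift
  I4: { [X' → X .] }  — accept
  I5: { [T → d . g], [T → d . n T] }  — shift
  I6: { [X → g . g n] }  — shift
  I7: { [S → n .] }  — reduce
  I8: { [X → g g . n] }  — shift
  I9: { [X → g g n .] }  — reduce
  I10: { [T → d g .] }  — reduce
  I11: { [S → . T T g], [S → . n], [T → . S], [T → . d g], [T → . d n T], [T → d n . T] }  — shift
  I12: { [T → S .] }  — reduce
  I13: { [S → . T T g], [S → . n], [S → T . T g], [T → . S], [T → . d g], [T → . d n T], [T → d n T .] }  — shift, reduce
  I14: { [S → . T T g], [S → . n], [S → T . T g], [S → T T . g], [T → . S], [T → . d g], [T → . d n T] }  — shift
  I15: { [S → T T g .] }  — reduce
  I16: { [E → . S], [S → . T T g], [S → . n], [T → . S], [T → . d g], [T → . d n T], [X → E d . E] }  — shift
  I17: { [X → E d E .] }  — reduce
  I18: { [E → S .], [T → S .] }  — 2 reduces

I13 contains reduce item [T → d n T .] and shift items [S → . n], [T → . d g], [T → . d n T] — shift-reduce conflict.

Answer: Yes — I13: [T → d n T .] vs [S → . n]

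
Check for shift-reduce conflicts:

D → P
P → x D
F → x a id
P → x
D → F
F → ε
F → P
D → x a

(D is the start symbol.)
A shift-reduce conflict occurs when an LR(0) state has both:
  - a complete (reduce) item [A → α .] (dot at the end), and
  - a shift item [B → β . c γ] (dot before a terminal).

Augment with D' → D and build the canonical LR(0) collection (I0 = CLOSURE({[D' → . D]}), then GOTO on every symbol after a dot until no new states appear). It has 8 states:
  I0: { [D → . F], [D → . P], [D → . x a], [D' → . D], [F → . P], [F → . x a id], [F → .], [P → . x D], [P → . x] }  — shift, reduce
  I1: { [D' → D .] }  — accept
  I2: { [D → F .] }  — reduce
  I3: { [D → P .], [F → P .] }  — 2 reduces
  I4: { [D → . F], [D → . P], [D → . x a], [D → x . a], [F → . P], [F → . x a id], [F → .], [F → x . a id], [P → . x D], [P → . x], [P → x . D], [P → x .] }  — shift, 2 reduces
  I5: { [P → x D .] }  — reduce
  I6: { [D → x a .], [F → x a . id] }  — shift, reduce
  I7: { [F → x a id .] }  — reduce

I0 contains reduce item [F → .] and shift items [D → . x a], [F → . x a id], [P → . x], [P → . x D] — shift-reduce conflict.
I4 contains reduce items [F → .], [P → x .] and shift items [D → . x a], [D → x . a], [F → . x a id], [F → x . a id], [P → . x], [P → . x D] — shift-reduce conflict.
I6 contains reduce item [D → x a .] and shift item [F → x a . id] — shift-reduce conflict.

Answer: Yes — I0: [F → .] vs [D → . x a]; I4: [F → .] vs [D → . x a]; I6: [D → x a .] vs [F → x a . id]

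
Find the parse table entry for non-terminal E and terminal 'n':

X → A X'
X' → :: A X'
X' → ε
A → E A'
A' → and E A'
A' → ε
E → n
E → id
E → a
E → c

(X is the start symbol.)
E → n

To find M[E, 'n'], we find productions for E where 'n' is in the predict set (PREDICT(N → α) = (FIRST(α) \ {ε}) ∪ (FOLLOW(N) if α ⇒* ε)).

E → n: PREDICT = { 'n' }
  'n' is in predict set, so this production goes in M[E, 'n']
E → id: PREDICT = { 'id' }
E → a: PREDICT = { 'a' }
E → c: PREDICT = { 'c' }

M[E, 'n'] = E → n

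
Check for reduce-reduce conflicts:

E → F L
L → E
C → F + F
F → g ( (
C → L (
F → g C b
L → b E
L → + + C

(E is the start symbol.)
No reduce-reduce conflicts

A reduce-reduce conflict occurs when an LR(0) state has two complete items [A → α .] and [B → β .] — both call for a reduction, and with no lookahead the parser cannot choose between them.

Augment with E' → E and build the canonical LR(0) collection (I0 = CLOSURE({[E' → . E]}), then GOTO on every symbol after a dot until no new states appear). It has 20 states:
  I0: { [E → . F L], [E' → . E], [F → . g ( (], [F → . g C b] }  — shift
  I1: { [E' → E .] }  — accept
  I2: { [E → . F L], [E → F . L], [F → . g ( (], [F → . g C b], [L → . + + C], [L → . E], [L → . b E] }  — shift
  I3: { [C → . F + F], [C → . L (], [E → . F L], [F → . g ( (], [F → . g C b], [F → g . ( (], [F → g . C b], [L → . + + C], [L → . E], [L → . b E] }  — shift
  I4: { [F → g ( . (] }  — shift
  I5: { [L → + . + C] }  — shift
  I6: { [F → g C . b] }  — shift
  I7: { [L → E .] }  — reduce
  I8: { [C → F . + F], [E → . F L], [E → F . L], [F → . g ( (], [F → . g C b], [L → . + + C], [L → . E], [L → . b E] }  — shift
  I9: { [C → L . (] }  — shift
  I10: { [E → . F L], [F → . g ( (], [F → . g C b], [L → b . E] }  — shift
  I11: { [L → b E .] }  — reduce
  I12: { [C → L ( .] }  — reduce
  I13: { [C → F + . F], [F → . g ( (], [F → . g C b], [L → + . + C] }  — shift
  I14: { [E → F L .] }  — reduce
  I15: { [C → . F + F], [C → . L (], [E → . F L], [F → . g ( (], [F → . g C b], [L → + + . C], [L → . + + C], [L → . E], [L → . b E] }  — shift
  I16: { [C → F + F .] }  — reduce
  I17: { [L → + + C .] }  — reduce
  I18: { [F → g C b .] }  — reduce
  I19: { [F → g ( ( .] }  — reduce

No state contains more than one complete item.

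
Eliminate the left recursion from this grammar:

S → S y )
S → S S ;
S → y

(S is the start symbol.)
S → y S'
S' → y ) S'
S' → S ; S'
S' → ε

S is directly left-recursive. The standard transformation for
  A → A α₁ | ... | A α_m | β₁ | ... | β_n
is
  A  → β₁ A' | ... | β_n A'
  A' → α₁ A' | ... | α_m A' | ε

S → y becomes S → y S'
S → S y ) becomes S' → y ) S'
S → S S ; becomes S' → S ; S'
Add S' → ε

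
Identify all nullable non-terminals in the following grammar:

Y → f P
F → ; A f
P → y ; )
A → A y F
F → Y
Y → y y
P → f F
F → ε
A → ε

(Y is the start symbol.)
{ 'A', 'F' }

ε-productions: F → ε, A → ε
So F, A are immediately nullable.
No further non-terminal can be added: every production for the remaining non-terminals contains a terminal or a non-nullable non-terminal.
Nullable = { 'A', 'F' }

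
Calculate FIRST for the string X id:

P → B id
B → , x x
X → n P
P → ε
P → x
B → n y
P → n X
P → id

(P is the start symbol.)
FIRST sets of the non-terminals involved (from the grammar, by fixed-point iteration):
  FIRST(X) = { 'n' }

To compute FIRST(X id), process the symbols left to right:
Symbol X is a non-terminal. Add FIRST(X) \ {ε} = { 'n' }
X is not nullable (ε ∉ FIRST(X)), so stop here.
FIRST(X id) = { 'n' }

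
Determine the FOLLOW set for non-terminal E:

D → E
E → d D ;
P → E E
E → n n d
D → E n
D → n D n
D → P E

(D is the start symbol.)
{ $, ';', 'd', 'n' }

To compute FOLLOW(E), find every occurrence of E on a right-hand side N → α E β: add FIRST(β) \ {ε}, and if β is empty or nullable also add FOLLOW(N). Iterate to a fixed point.

In D → E: E is at the end, add FOLLOW(D)
In P → E E: E is followed by E, add FIRST(E) \ {ε} = { 'd', 'n' }
In P → E E: E is at the end, add FOLLOW(P)
In D → E n: E is followed by n, add FIRST(n) \ {ε} = { 'n' }
In D → P E: E is at the end, add FOLLOW(D)

The FOLLOW sets referred to above (computed the same way, to a fixed point):
  FOLLOW(D) = { $, ';', 'n' }
  FOLLOW(P) = { 'd', 'n' }

Taking the union: FOLLOW(E) = { $, ';', 'd', 'n' }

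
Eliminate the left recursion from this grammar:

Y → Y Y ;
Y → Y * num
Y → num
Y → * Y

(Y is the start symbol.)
Y → num Y'
Y → * Y Y'
Y' → Y ; Y'
Y' → * num Y'
Y' → ε

Y is directly left-recursive. The standard transformation for
  A → A α₁ | ... | A α_m | β₁ | ... | β_n
is
  A  → β₁ A' | ... | β_n A'
  A' → α₁ A' | ... | α_m A' | ε

Y → num becomes Y → num Y'
Y → * Y becomes Y → * Y Y'
Y → Y Y ; becomes Y' → Y ; Y'
Y → Y * num becomes Y' → * num Y'
Add Y' → ε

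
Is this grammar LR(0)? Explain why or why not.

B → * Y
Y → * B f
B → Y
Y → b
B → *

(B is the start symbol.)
No. Shift-reduce conflict between [B → * .] and [B → . *]

A grammar is LR(0) if no state in the canonical LR(0) collection has:
  - both a shift item (dot before a terminal) and a complete item (shift-reduce conflict), or
  - two or more complete items (reduce-reduce conflict; the accept item [B' → B .] counts as a complete item here).

Augment with B' → B and build the canonical LR(0) collection (I0 = CLOSURE({[B' → . B]}), then GOTO on every symbol after a dot until no new states appear). It has 8 states:
  I0: { [B → . * Y], [B → . *], [B → . Y], [B' → . B], [Y → . * B f], [Y → . b] }  — shift
  I1: { [B → * . Y], [B → * .], [B → . * Y], [B → . *], [B → . Y], [Y → * . B f], [Y → . * B f], [Y → . b] }  — shift, reduce
  I2: { [B' → B .] }  — accept
  I3: { [B → Y .] }  — reduce
  I4: { [Y → b .] }  — reduce
  I5: { [Y → * B . f] }  — shift
  I6: { [B → * Y .], [B → Y .] }  — 2 reduces
  I7: { [Y → * B f .] }  — reduce

Conflict in state I1:
  Shift-reduce conflict between [B → * .] and [B → . *]
So the grammar is NOT LR(0).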